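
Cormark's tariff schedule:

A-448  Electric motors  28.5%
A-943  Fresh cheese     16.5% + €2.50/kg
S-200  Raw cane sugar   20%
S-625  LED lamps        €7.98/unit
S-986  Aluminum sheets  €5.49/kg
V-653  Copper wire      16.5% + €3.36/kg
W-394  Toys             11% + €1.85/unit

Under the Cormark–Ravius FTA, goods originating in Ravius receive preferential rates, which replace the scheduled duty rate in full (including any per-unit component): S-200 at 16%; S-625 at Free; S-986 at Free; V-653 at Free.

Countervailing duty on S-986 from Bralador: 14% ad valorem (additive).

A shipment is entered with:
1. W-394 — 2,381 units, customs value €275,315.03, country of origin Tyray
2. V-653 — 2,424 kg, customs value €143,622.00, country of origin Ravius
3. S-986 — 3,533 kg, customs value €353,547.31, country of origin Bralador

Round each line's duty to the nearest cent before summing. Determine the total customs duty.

Line 1 (W-394, Tyray, 2,381 units, €275,315.03):
Base rate for W-394 is 11% + €1.85/unit.
Duty = €275,315.03 × 11% + 2,381 × €1.85 = €34,689.50.
Line 2 (V-653, Ravius, 2,424 kg, €143,622.00):
Base rate for V-653 is 16.5% + €3.36/kg.
Origin Ravius qualifies under the Cormark–Ravius agreement and V-653 is covered: preferential rate Free applies instead.
Duty = €143,622.00 × 0% = €0.00.
Line 3 (S-986, Bralador, 3,533 kg, €353,547.31):
Base rate for S-986 is €5.49/kg.
S-986 has an FTA preferential rate, but origin Bralador is not Ravius; base rate stands.
Additional duty on S-986 from Bralador: +14% ad valorem. Applied ad valorem rate = 14%.
Duty = €353,547.31 × 14% + 3,533 × €5.49 = €68,892.79.
Total = €34,689.50 + €0.00 + €68,892.79 = €103,582.29.

€103,582.29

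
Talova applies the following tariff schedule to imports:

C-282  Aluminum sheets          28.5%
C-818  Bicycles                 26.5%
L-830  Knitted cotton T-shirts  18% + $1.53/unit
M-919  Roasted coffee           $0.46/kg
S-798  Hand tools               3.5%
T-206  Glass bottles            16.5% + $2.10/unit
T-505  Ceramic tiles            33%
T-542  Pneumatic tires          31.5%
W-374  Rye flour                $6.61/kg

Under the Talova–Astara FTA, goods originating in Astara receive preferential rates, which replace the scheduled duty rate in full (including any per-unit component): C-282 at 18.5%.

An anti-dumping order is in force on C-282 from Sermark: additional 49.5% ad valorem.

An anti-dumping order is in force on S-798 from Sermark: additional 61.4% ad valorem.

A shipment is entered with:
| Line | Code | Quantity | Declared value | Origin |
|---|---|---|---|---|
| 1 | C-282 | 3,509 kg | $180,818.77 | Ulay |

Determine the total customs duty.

$51,533.35

Line 1 (C-282, Ulay, 3,509 kg, $180,818.77):
Base rate for C-282 is 28.5%.
C-282 has an FTA preferential rate, but origin Ulay is not Astara; base rate stands.
The additional-duty order on C-282 targets Sermark, not Ulay; it does not apply.
Duty = $180,818.77 × 28.5% = $51,533.35.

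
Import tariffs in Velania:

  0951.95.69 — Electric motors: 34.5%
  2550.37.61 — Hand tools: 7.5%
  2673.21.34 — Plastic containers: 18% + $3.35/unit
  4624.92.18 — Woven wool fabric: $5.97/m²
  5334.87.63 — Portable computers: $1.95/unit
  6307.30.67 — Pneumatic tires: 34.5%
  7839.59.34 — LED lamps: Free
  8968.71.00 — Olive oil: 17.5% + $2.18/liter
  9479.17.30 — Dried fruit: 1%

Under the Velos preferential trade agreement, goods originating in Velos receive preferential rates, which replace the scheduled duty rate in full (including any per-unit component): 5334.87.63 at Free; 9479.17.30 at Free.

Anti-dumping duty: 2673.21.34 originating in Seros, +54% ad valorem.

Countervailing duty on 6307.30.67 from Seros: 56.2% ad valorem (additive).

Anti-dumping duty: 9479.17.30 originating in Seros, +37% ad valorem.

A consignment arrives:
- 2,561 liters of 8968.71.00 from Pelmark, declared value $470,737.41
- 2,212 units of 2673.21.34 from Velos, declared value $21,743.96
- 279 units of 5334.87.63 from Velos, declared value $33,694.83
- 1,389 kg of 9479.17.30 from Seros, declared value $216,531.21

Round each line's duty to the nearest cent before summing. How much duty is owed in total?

$181,568.00

Line 1 (8968.71.00, Pelmark, 2,561 liters, $470,737.41):
Base rate for 8968.71.00 is 17.5% + $2.18/liter.
Duty = $470,737.41 × 17.5% + 2,561 × $2.18 = $87,962.03.
Line 2 (2673.21.34, Velos, 2,212 units, $21,743.96):
Base rate for 2673.21.34 is 18% + $3.35/unit.
Origin Velos is the FTA partner but 2673.21.34 is not on the preference list; base rate stands.
The additional-duty order on 2673.21.34 targets Seros, not Velos; it does not apply.
Duty = $21,743.96 × 18% + 2,212 × $3.35 = $11,324.11.
Line 3 (5334.87.63, Velos, 279 units, $33,694.83):
Base rate for 5334.87.63 is $1.95/unit.
Origin Velos qualifies under the Velania–Velos agreement and 5334.87.63 is covered: preferential rate Free applies instead.
Duty = $33,694.83 × 0% = $0.00.
Line 4 (9479.17.30, Seros, 1,389 kg, $216,531.21):
Base rate for 9479.17.30 is 1%.
9479.17.30 has an FTA preferential rate, but origin Seros is not Velos; base rate stands.
Additional duty on 9479.17.30 from Seros: +37%. Applied ad valorem rate: 1% + 37% = 38%.
Duty = $216,531.21 × 38% = $82,281.86.
Total = $87,962.03 + $11,324.11 + $0.00 + $82,281.86 = $181,568.00.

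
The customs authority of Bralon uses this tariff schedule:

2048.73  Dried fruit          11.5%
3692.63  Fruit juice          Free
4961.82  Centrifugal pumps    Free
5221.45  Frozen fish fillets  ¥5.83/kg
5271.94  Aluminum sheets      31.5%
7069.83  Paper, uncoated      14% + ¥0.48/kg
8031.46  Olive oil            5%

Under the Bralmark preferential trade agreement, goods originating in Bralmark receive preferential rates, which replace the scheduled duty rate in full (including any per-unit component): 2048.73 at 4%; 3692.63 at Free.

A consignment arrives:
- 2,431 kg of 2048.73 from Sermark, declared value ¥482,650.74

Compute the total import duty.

¥55,504.84

Line 1 (2048.73, Sermark, 2,431 kg, ¥482,650.74):
Base rate for 2048.73 is 11.5%.
2048.73 has an FTA preferential rate, but origin Sermark is not Bralmark; base rate stands.
Duty = ¥482,650.74 × 11.5% = ¥55,504.84.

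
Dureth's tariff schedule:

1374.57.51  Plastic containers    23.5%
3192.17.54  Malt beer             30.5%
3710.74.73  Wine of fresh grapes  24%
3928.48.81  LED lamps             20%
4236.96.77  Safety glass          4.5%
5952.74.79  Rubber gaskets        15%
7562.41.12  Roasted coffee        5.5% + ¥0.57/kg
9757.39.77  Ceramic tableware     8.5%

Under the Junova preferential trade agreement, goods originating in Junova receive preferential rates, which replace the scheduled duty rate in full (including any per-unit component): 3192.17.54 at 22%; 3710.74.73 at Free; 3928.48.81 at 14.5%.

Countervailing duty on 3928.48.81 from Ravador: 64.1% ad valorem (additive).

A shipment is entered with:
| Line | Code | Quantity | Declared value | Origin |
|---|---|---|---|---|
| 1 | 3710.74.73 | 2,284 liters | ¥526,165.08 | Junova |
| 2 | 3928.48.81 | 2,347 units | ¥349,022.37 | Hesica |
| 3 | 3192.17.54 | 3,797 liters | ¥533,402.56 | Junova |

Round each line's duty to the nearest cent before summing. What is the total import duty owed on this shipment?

¥187,153.03

Line 1 (3710.74.73, Junova, 2,284 liters, ¥526,165.08):
Base rate for 3710.74.73 is 24%.
Origin Junova qualifies under the Dureth–Junova agreement and 3710.74.73 is covered: preferential rate Free applies instead.
Duty = ¥526,165.08 × 0% = ¥0.00.
Line 2 (3928.48.81, Hesica, 2,347 units, ¥349,022.37):
Base rate for 3928.48.81 is 20%.
3928.48.81 has an FTA preferential rate, but origin Hesica is not Junova; base rate stands.
The additional-duty order on 3928.48.81 targets Ravador, not Hesica; it does not apply.
Duty = ¥349,022.37 × 20% = ¥69,804.47.
Line 3 (3192.17.54, Junova, 3,797 liters, ¥533,402.56):
Base rate for 3192.17.54 is 30.5%.
Origin Junova qualifies under the Dureth–Junova agreement and 3192.17.54 is covered: preferential rate 22% applies instead.
Duty = ¥533,402.56 × 22% = ¥117,348.56.
Total = ¥0.00 + ¥69,804.47 + ¥117,348.56 = ¥187,153.03.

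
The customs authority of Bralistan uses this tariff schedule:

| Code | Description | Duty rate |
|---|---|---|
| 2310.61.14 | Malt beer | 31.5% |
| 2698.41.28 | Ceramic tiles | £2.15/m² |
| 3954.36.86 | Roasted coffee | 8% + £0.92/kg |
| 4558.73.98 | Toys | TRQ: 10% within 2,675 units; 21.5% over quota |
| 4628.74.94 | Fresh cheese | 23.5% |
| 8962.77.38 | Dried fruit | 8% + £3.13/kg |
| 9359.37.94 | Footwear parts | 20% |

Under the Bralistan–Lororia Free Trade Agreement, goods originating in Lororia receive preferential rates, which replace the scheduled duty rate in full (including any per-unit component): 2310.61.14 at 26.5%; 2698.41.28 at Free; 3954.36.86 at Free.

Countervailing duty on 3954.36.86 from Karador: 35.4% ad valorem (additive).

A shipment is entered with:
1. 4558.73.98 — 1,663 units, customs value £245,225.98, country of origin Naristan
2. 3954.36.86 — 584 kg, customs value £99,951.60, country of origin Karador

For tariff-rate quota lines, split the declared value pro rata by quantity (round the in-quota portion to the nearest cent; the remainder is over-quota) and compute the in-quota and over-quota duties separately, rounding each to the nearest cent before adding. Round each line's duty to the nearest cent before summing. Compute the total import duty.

£68,438.87

Line 1 (4558.73.98, Naristan, 1,663 units, £245,225.98):
Code 4558.73.98 is under a tariff-rate quota (threshold 2,675 units). Quantity 1,663 units is within the quota, so the in-quota rate 10% applies to the full value.
Duty = £245,225.98 × 10% = £24,522.60.
Line 2 (3954.36.86, Karador, 584 kg, £99,951.60):
Base rate for 3954.36.86 is 8% + £0.92/kg.
3954.36.86 has an FTA preferential rate, but origin Karador is not Lororia; base rate stands.
Additional duty on 3954.36.86 from Karador: +35.4%. Applied ad valorem rate: 8% + 35.4% = 43.4%.
Duty = £99,951.60 × 43.4% + 584 × £0.92 = £43,916.27.
Total = £24,522.60 + £43,916.27 = £68,438.87.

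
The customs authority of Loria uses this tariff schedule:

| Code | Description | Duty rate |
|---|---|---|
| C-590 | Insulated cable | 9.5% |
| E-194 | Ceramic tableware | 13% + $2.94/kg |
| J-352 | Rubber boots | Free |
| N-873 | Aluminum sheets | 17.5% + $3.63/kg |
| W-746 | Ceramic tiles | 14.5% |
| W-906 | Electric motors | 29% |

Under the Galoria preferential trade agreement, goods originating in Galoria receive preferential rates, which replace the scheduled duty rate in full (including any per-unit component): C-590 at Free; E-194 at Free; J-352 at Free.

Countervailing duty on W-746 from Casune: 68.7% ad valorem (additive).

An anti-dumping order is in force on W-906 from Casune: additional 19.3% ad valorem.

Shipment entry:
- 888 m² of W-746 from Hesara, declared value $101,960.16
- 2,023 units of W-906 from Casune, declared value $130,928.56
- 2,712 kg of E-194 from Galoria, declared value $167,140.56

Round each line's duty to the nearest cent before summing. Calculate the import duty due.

Line 1 (W-746, Hesara, 888 m², $101,960.16):
Base rate for W-746 is 14.5%.
The additional-duty order on W-746 targets Casune, not Hesara; it does not apply.
Duty = $101,960.16 × 14.5% = $14,784.22.
Line 2 (W-906, Casune, 2,023 units, $130,928.56):
Base rate for W-906 is 29%.
Additional duty on W-906 from Casune: +19.3%. Applied ad valorem rate: 29% + 19.3% = 48.3%.
Duty = $130,928.56 × 48.3% = $63,238.49.
Line 3 (E-194, Galoria, 2,712 kg, $167,140.56):
Base rate for E-194 is 13% + $2.94/kg.
Origin Galoria qualifies under the Loria–Galoria agreement and E-194 is covered: preferential rate Free applies instead.
Duty = $167,140.56 × 0% = $0.00.
Total = $14,784.22 + $63,238.49 + $0.00 = $78,022.71.

$78,022.71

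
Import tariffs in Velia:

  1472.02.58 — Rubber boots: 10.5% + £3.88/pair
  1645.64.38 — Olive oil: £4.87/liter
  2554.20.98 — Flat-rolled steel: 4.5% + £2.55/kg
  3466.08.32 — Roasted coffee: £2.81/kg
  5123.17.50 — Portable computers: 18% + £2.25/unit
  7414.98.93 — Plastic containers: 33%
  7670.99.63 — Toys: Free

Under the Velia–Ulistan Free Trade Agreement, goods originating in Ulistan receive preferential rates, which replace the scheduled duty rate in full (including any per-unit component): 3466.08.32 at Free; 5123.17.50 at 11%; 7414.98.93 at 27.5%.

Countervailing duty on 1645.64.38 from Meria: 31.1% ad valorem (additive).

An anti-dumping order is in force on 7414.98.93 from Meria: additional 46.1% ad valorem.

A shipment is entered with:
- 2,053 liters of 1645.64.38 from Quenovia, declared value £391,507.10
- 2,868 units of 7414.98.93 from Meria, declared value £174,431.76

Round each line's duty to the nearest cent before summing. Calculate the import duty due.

Line 1 (1645.64.38, Quenovia, 2,053 liters, £391,507.10):
Base rate for 1645.64.38 is £4.87/liter.
The additional-duty order on 1645.64.38 targets Meria, not Quenovia; it does not apply.
Duty = 2,053 × £4.87 = £9,998.11.
Line 2 (7414.98.93, Meria, 2,868 units, £174,431.76):
Base rate for 7414.98.93 is 33%.
7414.98.93 has an FTA preferential rate, but origin Meria is not Ulistan; base rate stands.
Additional duty on 7414.98.93 from Meria: +46.1%. Applied ad valorem rate: 33% + 46.1% = 79.1%.
Duty = £174,431.76 × 79.1% = £137,975.52.
Total = £9,998.11 + £137,975.52 = £147,973.63.

£147,973.63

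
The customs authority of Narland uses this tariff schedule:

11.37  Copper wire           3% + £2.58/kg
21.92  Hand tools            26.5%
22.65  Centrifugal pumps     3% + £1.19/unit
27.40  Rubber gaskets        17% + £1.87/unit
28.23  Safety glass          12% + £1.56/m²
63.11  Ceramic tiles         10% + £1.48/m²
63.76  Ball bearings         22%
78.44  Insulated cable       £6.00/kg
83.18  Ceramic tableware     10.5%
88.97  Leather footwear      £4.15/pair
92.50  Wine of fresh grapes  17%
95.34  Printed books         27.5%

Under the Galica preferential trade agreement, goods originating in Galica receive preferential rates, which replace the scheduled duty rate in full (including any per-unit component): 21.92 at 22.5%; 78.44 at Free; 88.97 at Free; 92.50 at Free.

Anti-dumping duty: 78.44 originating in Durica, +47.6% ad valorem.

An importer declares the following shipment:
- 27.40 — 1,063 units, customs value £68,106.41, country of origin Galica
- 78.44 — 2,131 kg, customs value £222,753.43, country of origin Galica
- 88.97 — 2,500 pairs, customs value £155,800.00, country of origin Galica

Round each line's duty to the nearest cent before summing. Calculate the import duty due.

Line 1 (27.40, Galica, 1,063 units, £68,106.41):
Base rate for 27.40 is 17% + £1.87/unit.
Origin Galica is the FTA partner but 27.40 is not on the preference list; base rate stands.
Duty = £68,106.41 × 17% + 1,063 × £1.87 = £13,565.90.
Line 2 (78.44, Galica, 2,131 kg, £222,753.43):
Base rate for 78.44 is £6.00/kg.
Origin Galica qualifies under the Narland–Galica agreement and 78.44 is covered: preferential rate Free applies instead.
The additional-duty order on 78.44 targets Durica, not Galica; it does not apply.
Duty = £222,753.43 × 0% = £0.00.
Line 3 (88.97, Galica, 2,500 pairs, £155,800.00):
Base rate for 88.97 is £4.15/pair.
Origin Galica qualifies under the Narland–Galica agreement and 88.97 is covered: preferential rate Free applies instead.
Duty = £155,800.00 × 0% = £0.00.
Total = £13,565.90 + £0.00 + £0.00 = £13,565.90.

£13,565.90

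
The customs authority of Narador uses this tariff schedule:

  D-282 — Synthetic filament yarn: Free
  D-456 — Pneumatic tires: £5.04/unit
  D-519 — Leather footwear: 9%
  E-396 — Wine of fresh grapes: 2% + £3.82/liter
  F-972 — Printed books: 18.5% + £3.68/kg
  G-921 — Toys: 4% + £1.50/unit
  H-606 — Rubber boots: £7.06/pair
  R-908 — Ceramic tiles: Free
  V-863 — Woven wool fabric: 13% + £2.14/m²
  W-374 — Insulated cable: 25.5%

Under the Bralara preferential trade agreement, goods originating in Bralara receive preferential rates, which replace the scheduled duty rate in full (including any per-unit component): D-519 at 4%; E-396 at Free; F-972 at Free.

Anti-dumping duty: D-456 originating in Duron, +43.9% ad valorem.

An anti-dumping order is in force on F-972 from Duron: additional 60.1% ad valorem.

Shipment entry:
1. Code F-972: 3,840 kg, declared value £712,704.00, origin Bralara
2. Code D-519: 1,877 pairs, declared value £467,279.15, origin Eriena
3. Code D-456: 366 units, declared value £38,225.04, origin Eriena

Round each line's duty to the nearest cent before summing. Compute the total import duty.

Line 1 (F-972, Bralara, 3,840 kg, £712,704.00):
Base rate for F-972 is 18.5% + £3.68/kg.
Origin Bralara qualifies under the Narador–Bralara agreement and F-972 is covered: preferential rate Free applies instead.
The additional-duty order on F-972 targets Duron, not Bralara; it does not apply.
Duty = £712,704.00 × 0% = £0.00.
Line 2 (D-519, Eriena, 1,877 pairs, £467,279.15):
Base rate for D-519 is 9%.
D-519 has an FTA preferential rate, but origin Eriena is not Bralara; base rate stands.
Duty = £467,279.15 × 9% = £42,055.12.
Line 3 (D-456, Eriena, 366 units, £38,225.04):
Base rate for D-456 is £5.04/unit.
The additional-duty order on D-456 targets Duron, not Eriena; it does not apply.
Duty = 366 × £5.04 = £1,844.64.
Total = £0.00 + £42,055.12 + £1,844.64 = £43,899.76.

£43,899.76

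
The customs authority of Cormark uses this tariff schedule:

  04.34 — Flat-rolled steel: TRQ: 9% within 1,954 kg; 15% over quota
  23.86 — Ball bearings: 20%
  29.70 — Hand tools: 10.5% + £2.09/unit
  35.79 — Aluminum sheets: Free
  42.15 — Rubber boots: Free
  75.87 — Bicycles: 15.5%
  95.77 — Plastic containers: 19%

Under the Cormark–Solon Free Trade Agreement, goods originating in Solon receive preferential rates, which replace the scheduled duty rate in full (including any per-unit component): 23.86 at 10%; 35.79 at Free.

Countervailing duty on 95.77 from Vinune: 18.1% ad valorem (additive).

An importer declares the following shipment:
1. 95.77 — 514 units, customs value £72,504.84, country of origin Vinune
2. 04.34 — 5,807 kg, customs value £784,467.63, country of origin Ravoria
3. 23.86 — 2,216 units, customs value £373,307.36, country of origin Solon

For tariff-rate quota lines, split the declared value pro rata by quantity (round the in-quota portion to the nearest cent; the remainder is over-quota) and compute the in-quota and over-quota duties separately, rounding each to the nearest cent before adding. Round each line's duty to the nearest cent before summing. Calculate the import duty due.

Line 1 (95.77, Vinune, 514 units, £72,504.84):
Base rate for 95.77 is 19%.
Additional duty on 95.77 from Vinune: +18.1%. Applied ad valorem rate: 19% + 18.1% = 37.1%.
Duty = £72,504.84 × 37.1% = £26,899.30.
Line 2 (04.34, Ravoria, 5,807 kg, £784,467.63):
Code 04.34 is under a tariff-rate quota (threshold 1,954 kg). In-quota: 1,954 kg at 9%; over-quota: 3,853 kg at 15%.
Pro-rata value split: in-quota = £784,467.63 × 1,954/5,807 = £263,965.86; over-quota = £784,467.63 − £263,965.86 = £520,501.77.
In-quota duty = £263,965.86 × 9% = £23,756.93. Over-quota duty = £520,501.77 × 15% = £78,075.27.
Line duty = £23,756.93 + £78,075.27 = £101,832.20.
Line 3 (23.86, Solon, 2,216 units, £373,307.36):
Base rate for 23.86 is 20%.
Origin Solon qualifies under the Cormark–Solon agreement and 23.86 is covered: preferential rate 10% applies instead.
Duty = £373,307.36 × 10% = £37,330.74.
Total = £26,899.30 + £101,832.20 + £37,330.74 = £166,062.24.

£166,062.24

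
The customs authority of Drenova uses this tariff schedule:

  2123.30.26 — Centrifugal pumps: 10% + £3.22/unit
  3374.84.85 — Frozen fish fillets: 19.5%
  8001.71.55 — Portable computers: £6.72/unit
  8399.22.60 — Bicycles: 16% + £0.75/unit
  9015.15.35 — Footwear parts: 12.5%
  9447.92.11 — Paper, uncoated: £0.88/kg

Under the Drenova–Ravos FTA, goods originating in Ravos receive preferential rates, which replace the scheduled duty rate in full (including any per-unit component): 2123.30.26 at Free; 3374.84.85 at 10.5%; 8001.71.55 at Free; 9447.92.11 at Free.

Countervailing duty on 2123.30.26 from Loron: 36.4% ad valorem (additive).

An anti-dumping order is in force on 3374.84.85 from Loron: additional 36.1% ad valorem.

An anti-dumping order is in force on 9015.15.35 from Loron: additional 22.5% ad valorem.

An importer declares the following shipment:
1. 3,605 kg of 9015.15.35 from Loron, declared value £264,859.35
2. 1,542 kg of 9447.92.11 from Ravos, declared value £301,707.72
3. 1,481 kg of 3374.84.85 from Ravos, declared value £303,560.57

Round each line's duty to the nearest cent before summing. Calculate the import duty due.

Line 1 (9015.15.35, Loron, 3,605 kg, £264,859.35):
Base rate for 9015.15.35 is 12.5%.
Additional duty on 9015.15.35 from Loron: +22.5%. Applied ad valorem rate: 12.5% + 22.5% = 35%.
Duty = £264,859.35 × 35% = £92,700.77.
Line 2 (9447.92.11, Ravos, 1,542 kg, £301,707.72):
Base rate for 9447.92.11 is £0.88/kg.
Origin Ravos qualifies under the Drenova–Ravos agreement and 9447.92.11 is covered: preferential rate Free applies instead.
Duty = £301,707.72 × 0% = £0.00.
Line 3 (3374.84.85, Ravos, 1,481 kg, £303,560.57):
Base rate for 3374.84.85 is 19.5%.
Origin Ravos qualifies under the Drenova–Ravos agreement and 3374.84.85 is covered: preferential rate 10.5% applies instead.
The additional-duty order on 3374.84.85 targets Loron, not Ravos; it does not apply.
Duty = £303,560.57 × 10.5% = £31,873.86.
Total = £92,700.77 + £0.00 + £31,873.86 = £124,574.63.

£124,574.63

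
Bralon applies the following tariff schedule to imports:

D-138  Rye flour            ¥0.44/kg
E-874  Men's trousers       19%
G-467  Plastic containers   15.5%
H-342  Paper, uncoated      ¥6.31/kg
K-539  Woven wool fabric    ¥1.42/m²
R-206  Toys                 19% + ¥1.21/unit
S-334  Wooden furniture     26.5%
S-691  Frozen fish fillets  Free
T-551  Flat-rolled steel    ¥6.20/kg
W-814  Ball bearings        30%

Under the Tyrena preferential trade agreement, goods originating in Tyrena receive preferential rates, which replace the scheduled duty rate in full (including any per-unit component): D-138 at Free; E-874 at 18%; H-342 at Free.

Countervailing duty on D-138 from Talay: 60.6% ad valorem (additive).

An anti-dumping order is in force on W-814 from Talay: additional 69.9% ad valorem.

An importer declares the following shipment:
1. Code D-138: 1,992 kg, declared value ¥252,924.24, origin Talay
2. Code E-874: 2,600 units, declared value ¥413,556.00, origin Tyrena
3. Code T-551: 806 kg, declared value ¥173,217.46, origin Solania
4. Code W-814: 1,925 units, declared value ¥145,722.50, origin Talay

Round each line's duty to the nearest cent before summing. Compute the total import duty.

Line 1 (D-138, Talay, 1,992 kg, ¥252,924.24):
Base rate for D-138 is ¥0.44/kg.
D-138 has an FTA preferential rate, but origin Talay is not Tyrena; base rate stands.
Additional duty on D-138 from Talay: +60.6% ad valorem. Applied ad valorem rate = 60.6%.
Duty = ¥252,924.24 × 60.6% + 1,992 × ¥0.44 = ¥154,148.57.
Line 2 (E-874, Tyrena, 2,600 units, ¥413,556.00):
Base rate for E-874 is 19%.
Origin Tyrena qualifies under the Bralon–Tyrena agreement and E-874 is covered: preferential rate 18% applies instead.
Duty = ¥413,556.00 × 18% = ¥74,440.08.
Line 3 (T-551, Solania, 806 kg, ¥173,217.46):
Base rate for T-551 is ¥6.20/kg.
Duty = 806 × ¥6.20 = ¥4,997.20.
Line 4 (W-814, Talay, 1,925 units, ¥145,722.50):
Base rate for W-814 is 30%.
Additional duty on W-814 from Talay: +69.9%. Applied ad valorem rate: 30% + 69.9% = 99.9%.
Duty = ¥145,722.50 × 99.9% = ¥145,576.78.
Total = ¥154,148.57 + ¥74,440.08 + ¥4,997.20 + ¥145,576.78 = ¥379,162.63.

¥379,162.63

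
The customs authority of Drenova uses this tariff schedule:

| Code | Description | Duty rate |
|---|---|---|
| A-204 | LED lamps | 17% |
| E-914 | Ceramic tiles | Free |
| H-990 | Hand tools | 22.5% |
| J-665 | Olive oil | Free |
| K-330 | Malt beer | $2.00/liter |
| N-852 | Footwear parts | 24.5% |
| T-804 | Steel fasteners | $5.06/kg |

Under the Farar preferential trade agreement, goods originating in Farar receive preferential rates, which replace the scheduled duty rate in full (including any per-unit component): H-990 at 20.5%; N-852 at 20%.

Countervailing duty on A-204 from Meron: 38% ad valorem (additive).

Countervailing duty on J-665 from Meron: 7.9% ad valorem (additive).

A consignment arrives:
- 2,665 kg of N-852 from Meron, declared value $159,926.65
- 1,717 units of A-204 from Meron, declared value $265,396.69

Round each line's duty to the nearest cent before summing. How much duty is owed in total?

$185,150.21

Line 1 (N-852, Meron, 2,665 kg, $159,926.65):
Base rate for N-852 is 24.5%.
N-852 has an FTA preferential rate, but origin Meron is not Farar; base rate stands.
Duty = $159,926.65 × 24.5% = $39,182.03.
Line 2 (A-204, Meron, 1,717 units, $265,396.69):
Base rate for A-204 is 17%.
Additional duty on A-204 from Meron: +38%. Applied ad valorem rate: 17% + 38% = 55%.
Duty = $265,396.69 × 55% = $145,968.18.
Total = $39,182.03 + $145,968.18 = $185,150.21.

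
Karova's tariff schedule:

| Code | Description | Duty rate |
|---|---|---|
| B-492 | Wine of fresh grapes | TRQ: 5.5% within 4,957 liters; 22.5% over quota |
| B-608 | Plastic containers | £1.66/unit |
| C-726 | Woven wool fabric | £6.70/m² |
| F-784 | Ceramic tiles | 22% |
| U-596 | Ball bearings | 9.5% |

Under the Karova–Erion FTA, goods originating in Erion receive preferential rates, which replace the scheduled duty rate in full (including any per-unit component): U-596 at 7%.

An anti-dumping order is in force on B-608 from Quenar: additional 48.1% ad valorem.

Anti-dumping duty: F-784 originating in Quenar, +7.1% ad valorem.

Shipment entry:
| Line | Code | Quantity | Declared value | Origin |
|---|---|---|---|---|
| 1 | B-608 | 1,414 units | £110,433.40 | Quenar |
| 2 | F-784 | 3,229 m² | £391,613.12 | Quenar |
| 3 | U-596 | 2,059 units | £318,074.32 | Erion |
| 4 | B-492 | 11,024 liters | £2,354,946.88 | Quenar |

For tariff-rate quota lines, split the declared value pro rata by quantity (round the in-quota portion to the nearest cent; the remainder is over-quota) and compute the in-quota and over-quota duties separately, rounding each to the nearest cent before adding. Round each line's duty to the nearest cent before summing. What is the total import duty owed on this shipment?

Line 1 (B-608, Quenar, 1,414 units, £110,433.40):
Base rate for B-608 is £1.66/unit.
Additional duty on B-608 from Quenar: +48.1% ad valorem. Applied ad valorem rate = 48.1%.
Duty = £110,433.40 × 48.1% + 1,414 × £1.66 = £55,465.71.
Line 2 (F-784, Quenar, 3,229 m², £391,613.12):
Base rate for F-784 is 22%.
Additional duty on F-784 from Quenar: +7.1%. Applied ad valorem rate: 22% + 7.1% = 29.1%.
Duty = £391,613.12 × 29.1% = £113,959.42.
Line 3 (U-596, Erion, 2,059 units, £318,074.32):
Base rate for U-596 is 9.5%.
Origin Erion qualifies under the Karova–Erion agreement and U-596 is covered: preferential rate 7% applies instead.
Duty = £318,074.32 × 7% = £22,265.20.
Line 4 (B-492, Quenar, 11,024 liters, £2,354,946.88):
Code B-492 is under a tariff-rate quota (threshold 4,957 liters). In-quota: 4,957 liters at 5.5%; over-quota: 6,067 liters at 22.5%.
Pro-rata value split: in-quota = £2,354,946.88 × 4,957/11,024 = £1,058,914.34; over-quota = £2,354,946.88 − £1,058,914.34 = £1,296,032.54.
In-quota duty = £1,058,914.34 × 5.5% = £58,240.29. Over-quota duty = £1,296,032.54 × 22.5% = £291,607.32.
Line duty = £58,240.29 + £291,607.32 = £349,847.61.
Total = £55,465.71 + £113,959.42 + £22,265.20 + £349,847.61 = £541,537.94.

£541,537.94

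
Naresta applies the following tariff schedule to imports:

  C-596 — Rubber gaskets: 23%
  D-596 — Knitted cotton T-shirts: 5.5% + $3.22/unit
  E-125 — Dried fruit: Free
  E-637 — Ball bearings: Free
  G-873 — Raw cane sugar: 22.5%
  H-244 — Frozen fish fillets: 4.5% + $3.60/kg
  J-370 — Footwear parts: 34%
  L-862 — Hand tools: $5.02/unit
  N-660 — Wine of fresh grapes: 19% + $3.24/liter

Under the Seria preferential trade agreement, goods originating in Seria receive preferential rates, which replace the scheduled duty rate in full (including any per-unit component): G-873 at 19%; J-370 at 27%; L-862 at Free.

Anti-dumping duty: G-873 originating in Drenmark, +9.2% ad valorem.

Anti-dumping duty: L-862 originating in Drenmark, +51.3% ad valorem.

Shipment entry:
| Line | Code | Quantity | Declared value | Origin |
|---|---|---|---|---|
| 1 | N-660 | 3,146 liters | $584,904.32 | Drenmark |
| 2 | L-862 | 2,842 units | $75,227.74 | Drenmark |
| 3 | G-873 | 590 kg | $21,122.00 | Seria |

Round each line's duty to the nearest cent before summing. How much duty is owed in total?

Line 1 (N-660, Drenmark, 3,146 liters, $584,904.32):
Base rate for N-660 is 19% + $3.24/liter.
Duty = $584,904.32 × 19% + 3,146 × $3.24 = $121,324.86.
Line 2 (L-862, Drenmark, 2,842 units, $75,227.74):
Base rate for L-862 is $5.02/unit.
L-862 has an FTA preferential rate, but origin Drenmark is not Seria; base rate stands.
Additional duty on L-862 from Drenmark: +51.3% ad valorem. Applied ad valorem rate = 51.3%.
Duty = $75,227.74 × 51.3% + 2,842 × $5.02 = $52,858.67.
Line 3 (G-873, Seria, 590 kg, $21,122.00):
Base rate for G-873 is 22.5%.
Origin Seria qualifies under the Naresta–Seria agreement and G-873 is covered: preferential rate 19% applies instead.
The additional-duty order on G-873 targets Drenmark, not Seria; it does not apply.
Duty = $21,122.00 × 19% = $4,013.18.
Total = $121,324.86 + $52,858.67 + $4,013.18 = $178,196.71.

$178,196.71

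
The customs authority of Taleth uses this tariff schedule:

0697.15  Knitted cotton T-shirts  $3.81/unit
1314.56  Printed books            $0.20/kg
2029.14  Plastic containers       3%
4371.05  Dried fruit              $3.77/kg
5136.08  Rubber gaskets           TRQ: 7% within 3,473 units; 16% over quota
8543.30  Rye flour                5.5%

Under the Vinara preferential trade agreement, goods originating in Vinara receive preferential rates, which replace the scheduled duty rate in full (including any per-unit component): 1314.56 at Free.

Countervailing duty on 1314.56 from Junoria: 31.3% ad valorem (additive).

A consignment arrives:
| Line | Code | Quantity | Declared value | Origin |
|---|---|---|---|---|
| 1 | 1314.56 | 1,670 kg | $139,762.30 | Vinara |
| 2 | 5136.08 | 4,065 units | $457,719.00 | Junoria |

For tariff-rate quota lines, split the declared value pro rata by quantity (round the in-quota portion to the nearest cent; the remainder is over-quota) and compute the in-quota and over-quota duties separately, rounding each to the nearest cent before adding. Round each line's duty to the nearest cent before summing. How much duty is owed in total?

Line 1 (1314.56, Vinara, 1,670 kg, $139,762.30):
Base rate for 1314.56 is $0.20/kg.
Origin Vinara qualifies under the Taleth–Vinara agreement and 1314.56 is covered: preferential rate Free applies instead.
The additional-duty order on 1314.56 targets Junoria, not Vinara; it does not apply.
Duty = $139,762.30 × 0% = $0.00.
Line 2 (5136.08, Junoria, 4,065 units, $457,719.00):
Code 5136.08 is under a tariff-rate quota (threshold 3,473 units). In-quota: 3,473 units at 7%; over-quota: 592 units at 16%.
Pro-rata value split: in-quota = $457,719.00 × 3,473/4,065 = $391,059.80; over-quota = $457,719.00 − $391,059.80 = $66,659.20.
In-quota duty = $391,059.80 × 7% = $27,374.19. Over-quota duty = $66,659.20 × 16% = $10,665.47.
Line duty = $27,374.19 + $10,665.47 = $38,039.66.
Total = $0.00 + $38,039.66 = $38,039.66.

$38,039.66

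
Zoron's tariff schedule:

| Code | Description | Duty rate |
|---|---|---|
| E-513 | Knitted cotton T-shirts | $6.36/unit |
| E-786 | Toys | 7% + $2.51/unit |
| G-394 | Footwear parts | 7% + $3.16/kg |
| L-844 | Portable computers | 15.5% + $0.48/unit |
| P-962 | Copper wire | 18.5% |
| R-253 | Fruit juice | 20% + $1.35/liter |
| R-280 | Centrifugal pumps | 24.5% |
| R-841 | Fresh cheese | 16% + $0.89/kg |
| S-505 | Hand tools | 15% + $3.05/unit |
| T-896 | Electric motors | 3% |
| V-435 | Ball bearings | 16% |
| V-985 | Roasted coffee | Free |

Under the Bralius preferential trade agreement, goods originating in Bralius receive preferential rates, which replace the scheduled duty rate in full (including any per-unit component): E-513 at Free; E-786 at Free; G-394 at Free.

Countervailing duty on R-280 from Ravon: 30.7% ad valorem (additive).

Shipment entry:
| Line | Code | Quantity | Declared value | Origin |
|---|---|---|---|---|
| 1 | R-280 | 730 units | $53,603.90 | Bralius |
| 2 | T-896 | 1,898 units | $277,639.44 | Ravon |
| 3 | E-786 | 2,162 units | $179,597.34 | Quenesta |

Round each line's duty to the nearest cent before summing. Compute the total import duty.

$39,460.57

Line 1 (R-280, Bralius, 730 units, $53,603.90):
Base rate for R-280 is 24.5%.
Origin Bralius is the FTA partner but R-280 is not on the preference list; base rate stands.
The additional-duty order on R-280 targets Ravon, not Bralius; it does not apply.
Duty = $53,603.90 × 24.5% = $13,132.96.
Line 2 (T-896, Ravon, 1,898 units, $277,639.44):
Base rate for T-896 is 3%.
Duty = $277,639.44 × 3% = $8,329.18.
Line 3 (E-786, Quenesta, 2,162 units, $179,597.34):
Base rate for E-786 is 7% + $2.51/unit.
E-786 has an FTA preferential rate, but origin Quenesta is not Bralius; base rate stands.
Duty = $179,597.34 × 7% + 2,162 × $2.51 = $17,998.43.
Total = $13,132.96 + $8,329.18 + $17,998.43 = $39,460.57.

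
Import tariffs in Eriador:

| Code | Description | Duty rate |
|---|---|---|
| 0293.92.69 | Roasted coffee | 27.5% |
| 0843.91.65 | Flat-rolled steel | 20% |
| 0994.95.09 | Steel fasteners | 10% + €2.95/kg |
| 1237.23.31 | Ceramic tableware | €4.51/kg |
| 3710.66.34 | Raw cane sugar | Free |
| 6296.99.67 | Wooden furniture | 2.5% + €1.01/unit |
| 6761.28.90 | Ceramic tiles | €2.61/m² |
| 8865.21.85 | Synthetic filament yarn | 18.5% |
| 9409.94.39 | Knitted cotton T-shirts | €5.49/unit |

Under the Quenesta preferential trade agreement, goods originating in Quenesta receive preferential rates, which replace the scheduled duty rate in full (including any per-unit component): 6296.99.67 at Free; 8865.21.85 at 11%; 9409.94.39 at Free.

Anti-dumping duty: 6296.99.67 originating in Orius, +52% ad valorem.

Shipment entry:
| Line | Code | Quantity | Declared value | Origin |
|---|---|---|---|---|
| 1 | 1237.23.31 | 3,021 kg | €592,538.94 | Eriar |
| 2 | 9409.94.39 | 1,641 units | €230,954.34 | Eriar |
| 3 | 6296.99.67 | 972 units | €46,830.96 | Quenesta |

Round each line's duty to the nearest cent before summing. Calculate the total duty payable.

Line 1 (1237.23.31, Eriar, 3,021 kg, €592,538.94):
Base rate for 1237.23.31 is €4.51/kg.
Duty = 3,021 × €4.51 = €13,624.71.
Line 2 (9409.94.39, Eriar, 1,641 units, €230,954.34):
Base rate for 9409.94.39 is €5.49/unit.
9409.94.39 has an FTA preferential rate, but origin Eriar is not Quenesta; base rate stands.
Duty = 1,641 × €5.49 = €9,009.09.
Line 3 (6296.99.67, Quenesta, 972 units, €46,830.96):
Base rate for 6296.99.67 is 2.5% + €1.01/unit.
Origin Quenesta qualifies under the Eriador–Quenesta agreement and 6296.99.67 is covered: preferential rate Free applies instead.
The additional-duty order on 6296.99.67 targets Orius, not Quenesta; it does not apply.
Duty = €46,830.96 × 0% = €0.00.
Total = €13,624.71 + €9,009.09 + €0.00 = €22,633.80.

€22,633.80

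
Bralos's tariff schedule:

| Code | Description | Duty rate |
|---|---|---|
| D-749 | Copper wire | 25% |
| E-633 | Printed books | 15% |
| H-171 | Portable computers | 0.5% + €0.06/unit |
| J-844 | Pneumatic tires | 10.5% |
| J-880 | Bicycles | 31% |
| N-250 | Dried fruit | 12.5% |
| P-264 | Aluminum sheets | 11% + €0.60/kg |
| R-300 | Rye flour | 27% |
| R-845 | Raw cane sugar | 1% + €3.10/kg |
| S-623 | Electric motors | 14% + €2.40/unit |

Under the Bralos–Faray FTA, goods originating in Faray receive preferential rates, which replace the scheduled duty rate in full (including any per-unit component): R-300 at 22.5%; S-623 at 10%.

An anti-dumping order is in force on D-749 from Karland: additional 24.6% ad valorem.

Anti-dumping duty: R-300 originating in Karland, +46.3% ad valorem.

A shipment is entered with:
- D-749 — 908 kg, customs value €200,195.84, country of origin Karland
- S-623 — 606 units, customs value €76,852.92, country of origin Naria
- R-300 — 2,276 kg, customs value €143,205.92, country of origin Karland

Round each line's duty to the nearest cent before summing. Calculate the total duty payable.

€216,480.89

Line 1 (D-749, Karland, 908 kg, €200,195.84):
Base rate for D-749 is 25%.
Additional duty on D-749 from Karland: +24.6%. Applied ad valorem rate: 25% + 24.6% = 49.6%.
Duty = €200,195.84 × 49.6% = €99,297.14.
Line 2 (S-623, Naria, 606 units, €76,852.92):
Base rate for S-623 is 14% + €2.40/unit.
S-623 has an FTA preferential rate, but origin Naria is not Faray; base rate stands.
Duty = €76,852.92 × 14% + 606 × €2.40 = €12,213.81.
Line 3 (R-300, Karland, 2,276 kg, €143,205.92):
Base rate for R-300 is 27%.
R-300 has an FTA preferential rate, but origin Karland is not Faray; base rate stands.
Additional duty on R-300 from Karland: +46.3%. Applied ad valorem rate: 27% + 46.3% = 73.3%.
Duty = €143,205.92 × 73.3% = €104,969.94.
Total = €99,297.14 + €12,213.81 + €104,969.94 = €216,480.89.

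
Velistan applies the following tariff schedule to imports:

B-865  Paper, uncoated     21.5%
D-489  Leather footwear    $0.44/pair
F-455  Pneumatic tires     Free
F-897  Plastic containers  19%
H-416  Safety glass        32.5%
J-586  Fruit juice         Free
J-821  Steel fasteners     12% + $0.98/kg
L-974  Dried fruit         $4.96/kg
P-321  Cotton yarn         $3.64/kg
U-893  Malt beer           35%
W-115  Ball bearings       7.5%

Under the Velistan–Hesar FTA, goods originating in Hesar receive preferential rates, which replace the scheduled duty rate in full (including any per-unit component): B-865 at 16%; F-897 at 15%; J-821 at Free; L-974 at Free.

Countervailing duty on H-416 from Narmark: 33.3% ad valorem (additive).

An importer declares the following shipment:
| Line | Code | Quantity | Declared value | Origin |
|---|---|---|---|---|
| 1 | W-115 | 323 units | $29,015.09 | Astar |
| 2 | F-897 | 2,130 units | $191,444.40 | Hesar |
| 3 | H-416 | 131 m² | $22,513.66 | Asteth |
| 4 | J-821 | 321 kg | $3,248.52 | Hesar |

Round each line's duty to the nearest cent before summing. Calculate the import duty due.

Line 1 (W-115, Astar, 323 units, $29,015.09):
Base rate for W-115 is 7.5%.
Duty = $29,015.09 × 7.5% = $2,176.13.
Line 2 (F-897, Hesar, 2,130 units, $191,444.40):
Base rate for F-897 is 19%.
Origin Hesar qualifies under the Velistan–Hesar agreement and F-897 is covered: preferential rate 15% applies instead.
Duty = $191,444.40 × 15% = $28,716.66.
Line 3 (H-416, Asteth, 131 m², $22,513.66):
Base rate for H-416 is 32.5%.
The additional-duty order on H-416 targets Narmark, not Asteth; it does not apply.
Duty = $22,513.66 × 32.5% = $7,316.94.
Line 4 (J-821, Hesar, 321 kg, $3,248.52):
Base rate for J-821 is 12% + $0.98/kg.
Origin Hesar qualifies under the Velistan–Hesar agreement and J-821 is covered: preferential rate Free applies instead.
Duty = $3,248.52 × 0% = $0.00.
Total = $2,176.13 + $28,716.66 + $7,316.94 + $0.00 = $38,209.73.

$38,209.73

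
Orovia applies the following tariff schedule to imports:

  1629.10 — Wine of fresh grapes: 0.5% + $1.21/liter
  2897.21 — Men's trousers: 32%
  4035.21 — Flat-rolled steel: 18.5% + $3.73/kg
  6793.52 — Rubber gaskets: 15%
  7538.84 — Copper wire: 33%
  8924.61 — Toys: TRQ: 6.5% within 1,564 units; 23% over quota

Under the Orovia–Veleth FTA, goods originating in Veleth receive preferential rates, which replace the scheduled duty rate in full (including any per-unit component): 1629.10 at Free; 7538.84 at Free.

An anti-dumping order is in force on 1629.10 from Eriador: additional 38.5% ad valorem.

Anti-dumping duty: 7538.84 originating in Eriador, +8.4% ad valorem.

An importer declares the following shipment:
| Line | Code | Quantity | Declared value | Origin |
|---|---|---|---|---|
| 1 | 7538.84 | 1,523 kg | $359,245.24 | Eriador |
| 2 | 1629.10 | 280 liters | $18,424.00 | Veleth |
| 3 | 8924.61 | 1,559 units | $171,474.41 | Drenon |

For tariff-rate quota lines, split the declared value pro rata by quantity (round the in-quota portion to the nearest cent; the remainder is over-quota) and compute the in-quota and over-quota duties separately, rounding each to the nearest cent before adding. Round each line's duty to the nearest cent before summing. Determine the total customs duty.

Line 1 (7538.84, Eriador, 1,523 kg, $359,245.24):
Base rate for 7538.84 is 33%.
7538.84 has an FTA preferential rate, but origin Eriador is not Veleth; base rate stands.
Additional duty on 7538.84 from Eriador: +8.4%. Applied ad valorem rate: 33% + 8.4% = 41.4%.
Duty = $359,245.24 × 41.4% = $148,727.53.
Line 2 (1629.10, Veleth, 280 liters, $18,424.00):
Base rate for 1629.10 is 0.5% + $1.21/liter.
Origin Veleth qualifies under the Orovia–Veleth agreement and 1629.10 is covered: preferential rate Free applies instead.
The additional-duty order on 1629.10 targets Eriador, not Veleth; it does not apply.
Duty = $18,424.00 × 0% = $0.00.
Line 3 (8924.61, Drenon, 1,559 units, $171,474.41):
Code 8924.61 is under a tariff-rate quota (threshold 1,564 units). Quantity 1,559 units is within the quota, so the in-quota rate 6.5% applies to the full value.
Duty = $171,474.41 × 6.5% = $11,145.84.
Total = $148,727.53 + $0.00 + $11,145.84 = $159,873.37.

$159,873.37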